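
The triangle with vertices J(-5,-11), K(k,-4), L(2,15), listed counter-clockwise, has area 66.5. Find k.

The doubled signed area Σ (x_i y_{i+1} − x_{i+1} y_i) is linear in k.
With k=0 it equals 81; the coefficient of k is 26 (from the two edges through K).
So 26·k + 81 = 2·66.5 = 133 ⇒ k = 2.

2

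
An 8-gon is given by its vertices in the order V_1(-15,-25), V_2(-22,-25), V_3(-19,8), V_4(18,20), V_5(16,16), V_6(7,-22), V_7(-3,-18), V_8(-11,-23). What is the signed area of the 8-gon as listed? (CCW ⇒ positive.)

Apply the shoelace formula: 2A = Σ (x_i·y_{i+1} − x_{i+1}·y_i), indices taken mod 8.
V_1→V_2: (-15)(-25) − (-22)(-25) = -175
V_2→V_3: (-22)(8) − (-19)(-25) = -651
V_3→V_4: (-19)(20) − (18)(8) = -524
V_4→V_5: (18)(16) − (16)(20) = -32
V_5→V_6: (16)(-22) − (7)(16) = -464
V_6→V_7: (7)(-18) − (-3)(-22) = -192
V_7→V_8: (-3)(-23) − (-11)(-18) = -129
V_8→V_1: (-11)(-25) − (-15)(-23) = -70
Σ = -2237
Signed area = Σ/2 = -1118.5 (negative ⇒ clockwise traversal).

-1118.5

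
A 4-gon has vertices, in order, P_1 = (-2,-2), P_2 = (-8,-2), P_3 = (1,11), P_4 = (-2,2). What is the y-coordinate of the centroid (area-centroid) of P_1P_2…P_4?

23/11

Apply the surveyor's formula. First the cross-terms c_i = x_i·y_{i+1} − x_{i+1}·y_i:
  -12, -86, 24, 8  ⇒  2A = -66, A = -33.
Then Σ (y_i + y_{i+1})·c_i = -414, so ȳ = -414 / (6·(-33)) = 23/11.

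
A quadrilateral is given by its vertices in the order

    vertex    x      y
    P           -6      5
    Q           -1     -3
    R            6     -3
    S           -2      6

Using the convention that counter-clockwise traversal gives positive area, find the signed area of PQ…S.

Apply Gauss's area formula: 2A = Σ (x_i·y_{i+1} − x_{i+1}·y_i), indices taken mod 4.
Σ = (23) + (21) + (30) + (26) = 100
Signed area = Σ/2 = 50 (positive ⇒ counter-clockwise traversal).

50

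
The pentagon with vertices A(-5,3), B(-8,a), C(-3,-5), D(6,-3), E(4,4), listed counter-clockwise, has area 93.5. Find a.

Write out the shoelace sum; only the two edges meeting at B involve a:
2·Area = [((-5)·a − (-8)·3) + ((-8)·(-5) − (-3)·a)] + 107
       = -2·a + 171 = 187
⇒ a = -8.

-8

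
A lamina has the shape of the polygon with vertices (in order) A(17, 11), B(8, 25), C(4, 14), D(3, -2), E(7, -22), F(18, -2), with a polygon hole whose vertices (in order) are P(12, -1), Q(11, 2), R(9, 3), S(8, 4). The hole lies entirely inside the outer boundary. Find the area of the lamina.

Outer boundary:
Apply the shoelace formula: 2A = Σ (x_i·y_{i+1} − x_{i+1}·y_i), indices taken mod 6.
Σ = (337) + (12) + (-50) + (-52) + (382) + (232) = 861
Area = |Σ|/2 = 430.5.
Hole:
Apply the shoelace (surveyor's) formula: 2A = Σ (x_i·y_{i+1} − x_{i+1}·y_i), indices taken mod 4.
P→Q: (12)(2) − (11)(-1) = 35
Q→R: (11)(3) − (9)(2) = 15
R→S: (9)(4) − (8)(3) = 12
S→P: (8)(-1) − (12)(4) = -56
Σ = 6
Area = |Σ|/2 = 3.
Net area = 430.5 − 3 = 427.5.

427.5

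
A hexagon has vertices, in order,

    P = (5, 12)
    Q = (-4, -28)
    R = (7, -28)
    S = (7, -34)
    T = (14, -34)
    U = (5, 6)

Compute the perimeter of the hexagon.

|PQ| = √((-9)² + (-40)²) = √1681 = 41
|QR| = √((11)² + (0)²) = √121 = 11
|RS| = √((0)² + (-6)²) = √36 = 6
|ST| = √((7)² + (0)²) = √49 = 7
|TU| = √((-9)² + (40)²) = √1681 = 41
|UP| = √((0)² + (6)²) = √36 = 6
Perimeter = 41 + 11 + 6 + 7 + 41 + 6 = 112.

112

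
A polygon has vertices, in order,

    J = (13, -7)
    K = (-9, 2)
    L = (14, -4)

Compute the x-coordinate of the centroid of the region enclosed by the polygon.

6

Apply the surveyor's formula. First the cross-terms c_i = x_i·y_{i+1} − x_{i+1}·y_i:
  -37, 8, -46  ⇒  2A = -75, A = -37.5.
Then Σ (x_i + x_{i+1})·c_i = -1350, so x̄ = -1350 / (6·(-37.5)) = 6.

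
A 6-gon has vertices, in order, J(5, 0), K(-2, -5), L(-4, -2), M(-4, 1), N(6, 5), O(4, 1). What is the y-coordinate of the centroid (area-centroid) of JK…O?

-2/147

Apply the shoelace (surveyor's) formula. First the cross-terms c_i = x_i·y_{i+1} − x_{i+1}·y_i:
  -25, -16, -12, -26, -14, -5  ⇒  2A = -98, A = -49.
Then Σ (y_i + y_{i+1})·c_i = 4, so ȳ = 4 / (6·(-49)) = -2/147.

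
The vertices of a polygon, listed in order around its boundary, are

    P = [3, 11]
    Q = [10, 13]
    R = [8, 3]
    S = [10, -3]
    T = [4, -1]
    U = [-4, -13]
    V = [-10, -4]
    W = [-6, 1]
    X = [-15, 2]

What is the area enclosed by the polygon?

284.5

Σ = (-71) + (-74) + (-54) + (2) + (-56) + (-114) + (-34) + (3) + (-171) = -569
Area = |Σ|/2 = 284.5.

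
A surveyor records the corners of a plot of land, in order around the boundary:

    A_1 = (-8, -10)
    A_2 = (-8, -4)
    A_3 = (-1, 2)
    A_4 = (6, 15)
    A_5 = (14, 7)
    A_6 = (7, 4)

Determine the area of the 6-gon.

147

Apply the surveyor's formula: 2A = Σ (x_i·y_{i+1} − x_{i+1}·y_i), indices taken mod 6.
Σ = (-48) + (-20) + (-27) + (-168) + (7) + (-38) = -294
Area = |Σ|/2 = 147.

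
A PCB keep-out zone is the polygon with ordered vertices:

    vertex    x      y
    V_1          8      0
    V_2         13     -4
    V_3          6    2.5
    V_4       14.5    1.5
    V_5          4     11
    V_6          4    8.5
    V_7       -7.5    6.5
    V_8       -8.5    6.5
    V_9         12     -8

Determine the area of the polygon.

145.5

Apply Gauss's area formula: 2A = Σ (x_i·y_{i+1} − x_{i+1}·y_i), indices taken mod 9.
Σ = (-32) + (56.5) + (-27.25) + (153.5) + (-10) + (89.75) + (6.5) + (-10) + (64) = 291
Area = |Σ|/2 = 145.5.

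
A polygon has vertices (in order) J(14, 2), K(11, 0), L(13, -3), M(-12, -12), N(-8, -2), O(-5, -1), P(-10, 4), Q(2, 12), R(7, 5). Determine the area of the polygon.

Apply the shoelace formula: 2A = Σ (x_i·y_{i+1} − x_{i+1}·y_i), indices taken mod 9.
J→K: (14)(0) − (11)(2) = -22
K→L: (11)(-3) − (13)(0) = -33
L→M: (13)(-12) − (-12)(-3) = -192
M→N: (-12)(-2) − (-8)(-12) = -72
N→O: (-8)(-1) − (-5)(-2) = -2
O→P: (-5)(4) − (-10)(-1) = -30
P→Q: (-10)(12) − (2)(4) = -128
Q→R: (2)(5) − (7)(12) = -74
R→J: (7)(2) − (14)(5) = -56
Σ = -609
Area = |Σ|/2 = 304.5.

304.5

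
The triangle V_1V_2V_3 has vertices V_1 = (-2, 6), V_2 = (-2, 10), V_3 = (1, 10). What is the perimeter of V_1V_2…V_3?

|V_1V_2| = √((0)² + (4)²) = √16 = 4
|V_2V_3| = √((3)² + (0)²) = √9 = 3
|V_3V_1| = √((-3)² + (-4)²) = √25 = 5
Perimeter = 4 + 3 + 5 = 12.

12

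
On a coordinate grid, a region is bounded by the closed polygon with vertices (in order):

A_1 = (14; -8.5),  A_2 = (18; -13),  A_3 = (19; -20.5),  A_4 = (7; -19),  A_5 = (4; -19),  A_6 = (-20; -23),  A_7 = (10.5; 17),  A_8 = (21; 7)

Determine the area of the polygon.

778

Apply the shoelace formula: 2A = Σ (x_i·y_{i+1} − x_{i+1}·y_i), indices taken mod 8.
Σ = (-29) + (-122) + (-217.5) + (-57) + (-472) + (-98.5) + (-283.5) + (-276.5) = -1556
Area = |Σ|/2 = 778.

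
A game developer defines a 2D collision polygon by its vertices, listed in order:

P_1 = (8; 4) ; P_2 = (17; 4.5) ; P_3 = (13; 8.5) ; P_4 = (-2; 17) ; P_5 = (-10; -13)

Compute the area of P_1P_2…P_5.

Apply the shoelace formula: 2A = Σ (x_i·y_{i+1} − x_{i+1}·y_i), indices taken mod 5.
Cross-terms: -32, 86, 238, 196, 64  ⇒  Σ = 552
Area = |Σ|/2 = 276.

276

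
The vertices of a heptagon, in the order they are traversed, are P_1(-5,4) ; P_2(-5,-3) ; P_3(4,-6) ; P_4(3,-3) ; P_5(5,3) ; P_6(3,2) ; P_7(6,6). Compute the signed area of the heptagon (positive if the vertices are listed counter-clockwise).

Apply the shoelace formula: 2A = Σ (x_i·y_{i+1} − x_{i+1}·y_i), indices taken mod 7.
Cross-terms: 35, 42, 6, 24, 1, 6, 54  ⇒  Σ = 168
Signed area = Σ/2 = 84 (positive ⇒ counter-clockwise traversal).

84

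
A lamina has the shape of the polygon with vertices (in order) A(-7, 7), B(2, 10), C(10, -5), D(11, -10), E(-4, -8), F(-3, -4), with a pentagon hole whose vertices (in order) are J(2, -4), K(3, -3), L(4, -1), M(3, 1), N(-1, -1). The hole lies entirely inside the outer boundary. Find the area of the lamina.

199

Outer boundary:
Apply the shoelace formula: 2A = Σ (x_i·y_{i+1} − x_{i+1}·y_i), indices taken mod 6.
A→B: (-7)(10) − (2)(7) = -84
B→C: (2)(-5) − (10)(10) = -110
C→D: (10)(-10) − (11)(-5) = -45
D→E: (11)(-8) − (-4)(-10) = -128
E→F: (-4)(-4) − (-3)(-8) = -8
F→A: (-3)(7) − (-7)(-4) = -49
Σ = -424
Area = |Σ|/2 = 212.
Hole:
Apply the shoelace (surveyor's) formula: 2A = Σ (x_i·y_{i+1} − x_{i+1}·y_i), indices taken mod 5.
Σ = (6) + (9) + (7) + (-2) + (6) = 26
Area = |Σ|/2 = 13.
Net area = 212 − 13 = 199.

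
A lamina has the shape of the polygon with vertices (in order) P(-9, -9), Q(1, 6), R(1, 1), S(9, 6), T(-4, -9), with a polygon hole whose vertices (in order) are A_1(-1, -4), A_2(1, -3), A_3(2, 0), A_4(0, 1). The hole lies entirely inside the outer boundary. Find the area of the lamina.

Outer boundary:
Apply the surveyor's formula: 2A = Σ (x_i·y_{i+1} − x_{i+1}·y_i), indices taken mod 5.
Σ = (-45) + (-5) + (-3) + (-57) + (-45) = -155
Area = |Σ|/2 = 77.5.
Hole:
A_1→A_2: (-1)(-3) − (1)(-4) = 7
A_2→A_3: (1)(0) − (2)(-3) = 6
A_3→A_4: (2)(1) − (0)(0) = 2
A_4→A_1: (0)(-4) − (-1)(1) = 1
Σ = 16
Area = |Σ|/2 = 8.
Net area = 77.5 − 8 = 69.5.

69.5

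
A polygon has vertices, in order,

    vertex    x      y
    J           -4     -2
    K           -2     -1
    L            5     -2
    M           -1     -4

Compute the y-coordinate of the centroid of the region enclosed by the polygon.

Apply the shoelace formula. First the cross-terms c_i = x_i·y_{i+1} − x_{i+1}·y_i:
  0, 9, -22, -14  ⇒  2A = -27, A = -13.5.
Then Σ (y_i + y_{i+1})·c_i = 189, so ȳ = 189 / (6·(-13.5)) = -7/3.

-7/3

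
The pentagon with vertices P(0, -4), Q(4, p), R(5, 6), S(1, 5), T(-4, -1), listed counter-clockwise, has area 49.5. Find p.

Write out the shoelace sum; only the two edges meeting at Q involve p:
2·Area = [(0·p − 4·(-4)) + (4·6 − 5·p)] + 54
       = -5·p + 94 = 99
⇒ p = -1.

-1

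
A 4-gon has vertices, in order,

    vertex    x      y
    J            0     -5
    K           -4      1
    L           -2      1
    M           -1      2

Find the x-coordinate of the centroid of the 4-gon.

Apply the shoelace (surveyor's) formula. First the cross-terms c_i = x_i·y_{i+1} − x_{i+1}·y_i:
  -20, -2, -3, 5  ⇒  2A = -20, A = -10.
Then Σ (x_i + x_{i+1})·c_i = 96, so x̄ = 96 / (6·(-10)) = -1.6.

-1.6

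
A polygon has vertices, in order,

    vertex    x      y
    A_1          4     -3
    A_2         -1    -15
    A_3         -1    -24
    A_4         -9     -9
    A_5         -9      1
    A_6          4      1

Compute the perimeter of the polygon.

66

|A_1A_2| = √((-5)² + (-12)²) = √169 = 13
|A_2A_3| = √((0)² + (-9)²) = √81 = 9
|A_3A_4| = √((-8)² + (15)²) = √289 = 17
|A_4A_5| = √((0)² + (10)²) = √100 = 10
|A_5A_6| = √((13)² + (0)²) = √169 = 13
|A_6A_1| = √((0)² + (-4)²) = √16 = 4
Perimeter = 13 + 9 + 17 + 10 + 13 + 4 = 66.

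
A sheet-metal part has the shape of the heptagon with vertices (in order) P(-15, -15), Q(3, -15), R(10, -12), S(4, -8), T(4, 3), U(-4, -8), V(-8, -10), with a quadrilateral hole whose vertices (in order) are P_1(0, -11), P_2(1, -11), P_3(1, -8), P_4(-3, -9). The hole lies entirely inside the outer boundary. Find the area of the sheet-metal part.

154

Outer boundary:
P→Q: (-15)(-15) − (3)(-15) = 270
Q→R: (3)(-12) − (10)(-15) = 114
R→S: (10)(-8) − (4)(-12) = -32
S→T: (4)(3) − (4)(-8) = 44
T→U: (4)(-8) − (-4)(3) = -20
U→V: (-4)(-10) − (-8)(-8) = -24
V→P: (-8)(-15) − (-15)(-10) = -30
Σ = 322
Area = |Σ|/2 = 161.
Hole:
Σ = (11) + (3) + (-33) + (33) = 14
Area = |Σ|/2 = 7.
Net area = 161 − 7 = 154.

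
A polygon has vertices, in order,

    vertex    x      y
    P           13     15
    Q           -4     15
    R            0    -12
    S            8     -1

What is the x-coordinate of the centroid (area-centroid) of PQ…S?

472/133

Apply the shoelace formula. First the cross-terms c_i = x_i·y_{i+1} − x_{i+1}·y_i:
  255, 48, 96, 133  ⇒  2A = 532, A = 266.
Then Σ (x_i + x_{i+1})·c_i = 5664, so x̄ = 5664 / (6·266) = 472/133.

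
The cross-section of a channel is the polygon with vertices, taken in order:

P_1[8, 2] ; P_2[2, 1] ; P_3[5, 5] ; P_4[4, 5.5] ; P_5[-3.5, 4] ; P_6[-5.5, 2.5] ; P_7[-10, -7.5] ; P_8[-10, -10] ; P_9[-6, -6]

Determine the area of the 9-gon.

Apply the shoelace (surveyor's) formula: 2A = Σ (x_i·y_{i+1} − x_{i+1}·y_i), indices taken mod 9.
Σ = (4) + (5) + (7.5) + (35.25) + (13.25) + (66.25) + (25) + (0) + (36) = 192.25
Area = |Σ|/2 = 96.125.

96.125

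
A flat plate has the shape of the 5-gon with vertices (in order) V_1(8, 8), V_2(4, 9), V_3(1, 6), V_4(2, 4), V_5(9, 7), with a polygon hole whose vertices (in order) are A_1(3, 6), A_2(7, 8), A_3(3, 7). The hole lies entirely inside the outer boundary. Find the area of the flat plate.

Outer boundary:
V_1→V_2: (8)(9) − (4)(8) = 40
V_2→V_3: (4)(6) − (1)(9) = 15
V_3→V_4: (1)(4) − (2)(6) = -8
V_4→V_5: (2)(7) − (9)(4) = -22
V_5→V_1: (9)(8) − (8)(7) = 16
Σ = 41
Area = |Σ|/2 = 20.5.
Hole:
Apply the surveyor's formula: 2A = Σ (x_i·y_{i+1} − x_{i+1}·y_i), indices taken mod 3.
Cross-terms: -18, 25, -3  ⇒  Σ = 4
Area = |Σ|/2 = 2.
Net area = 20.5 − 2 = 18.5.

18.5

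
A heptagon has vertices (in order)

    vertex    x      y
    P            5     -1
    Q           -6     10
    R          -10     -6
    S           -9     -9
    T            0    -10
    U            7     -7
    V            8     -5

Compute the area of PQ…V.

207

Σ = (44) + (136) + (36) + (90) + (70) + (21) + (17) = 414
Area = |Σ|/2 = 207.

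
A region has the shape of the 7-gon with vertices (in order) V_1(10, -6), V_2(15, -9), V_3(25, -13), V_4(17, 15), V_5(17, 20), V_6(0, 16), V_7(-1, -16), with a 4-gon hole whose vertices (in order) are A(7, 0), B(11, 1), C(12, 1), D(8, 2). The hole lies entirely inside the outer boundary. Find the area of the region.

578.5

Outer boundary:
Apply the surveyor's formula: 2A = Σ (x_i·y_{i+1} − x_{i+1}·y_i), indices taken mod 7.
Σ = (0) + (30) + (596) + (85) + (272) + (16) + (166) = 1165
Area = |Σ|/2 = 582.5.
Hole:
Apply the shoelace formula: 2A = Σ (x_i·y_{i+1} − x_{i+1}·y_i), indices taken mod 4.
Σ = (7) + (-1) + (16) + (-14) = 8
Area = |Σ|/2 = 4.
Net area = 582.5 − 4 = 578.5.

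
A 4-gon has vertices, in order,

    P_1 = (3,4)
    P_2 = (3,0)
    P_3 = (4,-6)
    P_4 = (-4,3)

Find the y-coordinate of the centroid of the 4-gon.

Apply Gauss's area formula. First the cross-terms c_i = x_i·y_{i+1} − x_{i+1}·y_i:
  -12, -18, -12, -25  ⇒  2A = -67, A = -33.5.
Then Σ (y_i + y_{i+1})·c_i = -79, so ȳ = -79 / (6·(-33.5)) = 79/201.

79/201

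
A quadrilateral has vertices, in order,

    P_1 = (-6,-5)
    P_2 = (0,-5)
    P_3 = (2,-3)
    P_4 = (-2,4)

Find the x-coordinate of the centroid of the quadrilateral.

-36/19

Apply the shoelace formula. First the cross-terms c_i = x_i·y_{i+1} − x_{i+1}·y_i:
  30, 10, 2, 34  ⇒  2A = 76, A = 38.
Then Σ (x_i + x_{i+1})·c_i = -432, so x̄ = -432 / (6·38) = -36/19.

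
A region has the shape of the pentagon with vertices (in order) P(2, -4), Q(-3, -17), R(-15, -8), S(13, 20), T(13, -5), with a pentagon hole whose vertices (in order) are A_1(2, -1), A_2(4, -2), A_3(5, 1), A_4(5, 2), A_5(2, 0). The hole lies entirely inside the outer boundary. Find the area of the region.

413.5

Outer boundary:
Apply the shoelace formula: 2A = Σ (x_i·y_{i+1} − x_{i+1}·y_i), indices taken mod 5.
Cross-terms: -46, -231, -196, -325, -42  ⇒  Σ = -840
Area = |Σ|/2 = 420.
Hole:
Apply the shoelace (surveyor's) formula: 2A = Σ (x_i·y_{i+1} − x_{i+1}·y_i), indices taken mod 5.
Σ = (0) + (14) + (5) + (-4) + (-2) = 13
Area = |Σ|/2 = 6.5.
Net area = 420 − 6.5 = 413.5.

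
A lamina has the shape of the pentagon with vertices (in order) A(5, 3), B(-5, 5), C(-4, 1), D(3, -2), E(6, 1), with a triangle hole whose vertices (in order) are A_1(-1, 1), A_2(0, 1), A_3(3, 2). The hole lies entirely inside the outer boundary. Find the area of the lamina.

43.5

Outer boundary:
Apply the shoelace formula: 2A = Σ (x_i·y_{i+1} − x_{i+1}·y_i), indices taken mod 5.
Cross-terms: 40, 15, 5, 15, 13  ⇒  Σ = 88
Area = |Σ|/2 = 44.
Hole:
A_1→A_2: (-1)(1) − (0)(1) = -1
A_2→A_3: (0)(2) − (3)(1) = -3
A_3→A_1: (3)(1) − (-1)(2) = 5
Σ = 1
Area = |Σ|/2 = 0.5.
Net area = 44 − 0.5 = 43.5.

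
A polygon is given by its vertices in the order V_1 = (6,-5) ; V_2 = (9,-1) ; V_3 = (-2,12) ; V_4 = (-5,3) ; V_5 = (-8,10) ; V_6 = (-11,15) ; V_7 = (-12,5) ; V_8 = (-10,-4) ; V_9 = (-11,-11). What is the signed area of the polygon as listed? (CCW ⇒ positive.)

286.5

Apply the shoelace (surveyor's) formula: 2A = Σ (x_i·y_{i+1} − x_{i+1}·y_i), indices taken mod 9.
Σ = (39) + (106) + (54) + (-26) + (-10) + (125) + (98) + (66) + (121) = 573
Signed area = Σ/2 = 286.5 (positive ⇒ counter-clockwise traversal).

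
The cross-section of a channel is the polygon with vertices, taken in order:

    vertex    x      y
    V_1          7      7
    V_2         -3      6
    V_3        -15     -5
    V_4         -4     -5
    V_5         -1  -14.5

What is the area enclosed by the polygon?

Cross-terms: 63, 105, 55, 53, 94.5  ⇒  Σ = 370.5
Area = |Σ|/2 = 185.25.

185.25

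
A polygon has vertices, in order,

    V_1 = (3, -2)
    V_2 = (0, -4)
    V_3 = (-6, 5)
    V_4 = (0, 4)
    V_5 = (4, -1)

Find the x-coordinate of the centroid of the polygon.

Apply the surveyor's formula. First the cross-terms c_i = x_i·y_{i+1} − x_{i+1}·y_i:
  -12, -24, -24, -16, -5  ⇒  2A = -81, A = -40.5.
Then Σ (x_i + x_{i+1})·c_i = 153, so x̄ = 153 / (6·(-40.5)) = -17/27.

-17/27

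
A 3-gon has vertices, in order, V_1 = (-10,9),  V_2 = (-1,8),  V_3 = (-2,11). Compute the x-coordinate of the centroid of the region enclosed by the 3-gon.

-13/3

Apply the surveyor's formula. First the cross-terms c_i = x_i·y_{i+1} − x_{i+1}·y_i:
  -71, 5, 92  ⇒  2A = 26, A = 13.
Then Σ (x_i + x_{i+1})·c_i = -338, so x̄ = -338 / (6·13) = -13/3.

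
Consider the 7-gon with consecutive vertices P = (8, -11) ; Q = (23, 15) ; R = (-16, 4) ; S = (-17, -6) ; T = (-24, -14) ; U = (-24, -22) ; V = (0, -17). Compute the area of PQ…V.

849.5

Σ = (373) + (332) + (164) + (94) + (192) + (408) + (136) = 1699
Area = |Σ|/2 = 849.5.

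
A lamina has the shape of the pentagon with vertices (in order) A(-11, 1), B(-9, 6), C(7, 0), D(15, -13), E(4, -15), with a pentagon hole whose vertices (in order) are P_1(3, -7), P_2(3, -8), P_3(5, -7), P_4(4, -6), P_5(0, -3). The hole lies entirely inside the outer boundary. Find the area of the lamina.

Outer boundary:
A→B: (-11)(6) − (-9)(1) = -57
B→C: (-9)(0) − (7)(6) = -42
C→D: (7)(-13) − (15)(0) = -91
D→E: (15)(-15) − (4)(-13) = -173
E→A: (4)(1) − (-11)(-15) = -161
Σ = -524
Area = |Σ|/2 = 262.
Hole:
P_1→P_2: (3)(-8) − (3)(-7) = -3
P_2→P_3: (3)(-7) − (5)(-8) = 19
P_3→P_4: (5)(-6) − (4)(-7) = -2
P_4→P_5: (4)(-3) − (0)(-6) = -12
P_5→P_1: (0)(-7) − (3)(-3) = 9
Σ = 11
Area = |Σ|/2 = 5.5.
Net area = 262 − 5.5 = 256.5.

256.5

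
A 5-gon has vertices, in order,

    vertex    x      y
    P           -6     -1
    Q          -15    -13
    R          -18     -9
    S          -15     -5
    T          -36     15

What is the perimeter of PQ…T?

88

|PQ| = √((-9)² + (-12)²) = √225 = 15
|QR| = √((-3)² + (4)²) = √25 = 5
|RS| = √((3)² + (4)²) = √25 = 5
|ST| = √((-21)² + (20)²) = √841 = 29
|TP| = √((30)² + (-16)²) = √1156 = 34
Perimeter = 15 + 5 + 5 + 29 + 34 = 88.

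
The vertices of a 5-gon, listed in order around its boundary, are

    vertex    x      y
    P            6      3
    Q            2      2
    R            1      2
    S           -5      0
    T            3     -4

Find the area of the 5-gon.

Apply the shoelace formula: 2A = Σ (x_i·y_{i+1} − x_{i+1}·y_i), indices taken mod 5.
Σ = (6) + (2) + (10) + (20) + (33) = 71
Area = |Σ|/2 = 35.5.

35.5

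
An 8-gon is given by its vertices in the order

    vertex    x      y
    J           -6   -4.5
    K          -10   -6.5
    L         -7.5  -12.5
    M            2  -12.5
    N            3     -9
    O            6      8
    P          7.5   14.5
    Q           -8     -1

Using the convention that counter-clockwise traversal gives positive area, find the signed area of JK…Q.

226

Apply the surveyor's formula: 2A = Σ (x_i·y_{i+1} − x_{i+1}·y_i), indices taken mod 8.
Σ = (-6) + (76.25) + (118.75) + (19.5) + (78) + (27) + (108.5) + (30) = 452
Signed area = Σ/2 = 226 (positive ⇒ counter-clockwise traversal).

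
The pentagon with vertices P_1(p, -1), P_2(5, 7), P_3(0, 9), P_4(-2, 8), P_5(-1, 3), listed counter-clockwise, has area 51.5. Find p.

The doubled signed area Σ (x_i y_{i+1} − x_{i+1} y_i) is linear in p.
With p=0 it equals 71; the coefficient of p is 4 (from the two edges through P_1).
So 4·p + 71 = 2·51.5 = 103 ⇒ p = 8.

8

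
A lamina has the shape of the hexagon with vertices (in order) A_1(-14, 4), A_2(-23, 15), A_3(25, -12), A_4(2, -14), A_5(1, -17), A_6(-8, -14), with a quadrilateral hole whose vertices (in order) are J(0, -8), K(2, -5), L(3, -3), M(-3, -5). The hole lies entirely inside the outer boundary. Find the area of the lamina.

458

Outer boundary:
Σ = (-118) + (-99) + (-326) + (-20) + (-150) + (-228) = -941
Area = |Σ|/2 = 470.5.
Hole:
Apply the shoelace formula: 2A = Σ (x_i·y_{i+1} − x_{i+1}·y_i), indices taken mod 4.
Σ = (16) + (9) + (-24) + (24) = 25
Area = |Σ|/2 = 12.5.
Net area = 470.5 − 12.5 = 458.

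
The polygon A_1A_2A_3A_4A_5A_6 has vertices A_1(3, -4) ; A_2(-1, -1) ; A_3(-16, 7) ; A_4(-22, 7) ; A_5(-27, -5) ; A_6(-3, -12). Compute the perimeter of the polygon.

76

|A_1A_2| = √((-4)² + (3)²) = √25 = 5
|A_2A_3| = √((-15)² + (8)²) = √289 = 17
|A_3A_4| = √((-6)² + (0)²) = √36 = 6
|A_4A_5| = √((-5)² + (-12)²) = √169 = 13
|A_5A_6| = √((24)² + (-7)²) = √625 = 25
|A_6A_1| = √((6)² + (8)²) = √100 = 10
Perimeter = 5 + 17 + 6 + 13 + 25 + 10 = 76.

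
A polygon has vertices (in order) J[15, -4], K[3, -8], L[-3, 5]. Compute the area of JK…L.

90

Apply the shoelace (surveyor's) formula: 2A = Σ (x_i·y_{i+1} − x_{i+1}·y_i), indices taken mod 3.
J→K: (15)(-8) − (3)(-4) = -108
K→L: (3)(5) − (-3)(-8) = -9
L→J: (-3)(-4) − (15)(5) = -63
Σ = -180
Area = |Σ|/2 = 90.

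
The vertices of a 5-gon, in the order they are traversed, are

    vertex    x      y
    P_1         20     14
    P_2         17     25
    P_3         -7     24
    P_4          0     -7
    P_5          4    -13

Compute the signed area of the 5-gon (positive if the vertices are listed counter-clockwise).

Apply the shoelace formula: 2A = Σ (x_i·y_{i+1} − x_{i+1}·y_i), indices taken mod 5.
Σ = (262) + (583) + (49) + (28) + (316) = 1238
Signed area = Σ/2 = 619 (positive ⇒ counter-clockwise traversal).

619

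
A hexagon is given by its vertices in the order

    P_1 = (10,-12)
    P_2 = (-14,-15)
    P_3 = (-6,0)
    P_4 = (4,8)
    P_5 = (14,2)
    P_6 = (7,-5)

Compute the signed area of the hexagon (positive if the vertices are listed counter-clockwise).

Apply Gauss's area formula: 2A = Σ (x_i·y_{i+1} − x_{i+1}·y_i), indices taken mod 6.
Σ = (-318) + (-90) + (-48) + (-104) + (-84) + (-34) = -678
Signed area = Σ/2 = -339 (negative ⇒ clockwise traversal).

-339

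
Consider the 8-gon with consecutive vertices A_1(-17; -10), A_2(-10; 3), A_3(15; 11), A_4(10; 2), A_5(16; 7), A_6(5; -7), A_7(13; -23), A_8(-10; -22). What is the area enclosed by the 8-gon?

Σ = (-151) + (-155) + (-80) + (38) + (-147) + (-24) + (-516) + (-274) = -1309
Area = |Σ|/2 = 654.5.

654.5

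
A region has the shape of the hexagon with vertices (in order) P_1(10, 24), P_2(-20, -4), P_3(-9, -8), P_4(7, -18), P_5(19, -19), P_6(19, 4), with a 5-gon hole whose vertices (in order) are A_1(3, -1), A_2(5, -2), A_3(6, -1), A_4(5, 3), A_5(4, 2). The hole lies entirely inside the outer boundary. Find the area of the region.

913.5

Outer boundary:
P_1→P_2: (10)(-4) − (-20)(24) = 440
P_2→P_3: (-20)(-8) − (-9)(-4) = 124
P_3→P_4: (-9)(-18) − (7)(-8) = 218
P_4→P_5: (7)(-19) − (19)(-18) = 209
P_5→P_6: (19)(4) − (19)(-19) = 437
P_6→P_1: (19)(24) − (10)(4) = 416
Σ = 1844
Area = |Σ|/2 = 922.
Hole:
Apply the shoelace formula: 2A = Σ (x_i·y_{i+1} − x_{i+1}·y_i), indices taken mod 5.
Cross-terms: -1, 7, 23, -2, -10  ⇒  Σ = 17
Area = |Σ|/2 = 8.5.
Net area = 922 − 8.5 = 913.5.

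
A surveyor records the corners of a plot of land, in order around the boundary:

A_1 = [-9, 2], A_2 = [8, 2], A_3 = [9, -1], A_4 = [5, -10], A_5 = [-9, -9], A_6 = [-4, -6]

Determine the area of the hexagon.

Apply the shoelace (surveyor's) formula: 2A = Σ (x_i·y_{i+1} − x_{i+1}·y_i), indices taken mod 6.
Σ = (-34) + (-26) + (-85) + (-135) + (18) + (-62) = -324
Area = |Σ|/2 = 162.

162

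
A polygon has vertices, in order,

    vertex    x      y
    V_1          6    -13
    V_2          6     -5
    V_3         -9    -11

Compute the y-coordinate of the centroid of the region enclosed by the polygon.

Apply Gauss's area formula. First the cross-terms c_i = x_i·y_{i+1} − x_{i+1}·y_i:
  48, -111, 183  ⇒  2A = 120, A = 60.
Then Σ (y_i + y_{i+1})·c_i = -3480, so ȳ = -3480 / (6·60) = -29/3.

-29/3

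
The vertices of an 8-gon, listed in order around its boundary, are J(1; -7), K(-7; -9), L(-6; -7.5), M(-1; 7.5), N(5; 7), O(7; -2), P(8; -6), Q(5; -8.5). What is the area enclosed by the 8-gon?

153

Apply Gauss's area formula: 2A = Σ (x_i·y_{i+1} − x_{i+1}·y_i), indices taken mod 8.
Σ = (-58) + (-1.5) + (-52.5) + (-44.5) + (-59) + (-26) + (-38) + (-26.5) = -306
Area = |Σ|/2 = 153.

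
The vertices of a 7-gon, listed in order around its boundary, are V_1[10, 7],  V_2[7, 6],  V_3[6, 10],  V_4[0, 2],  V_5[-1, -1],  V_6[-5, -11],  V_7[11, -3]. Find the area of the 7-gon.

Apply the shoelace formula: 2A = Σ (x_i·y_{i+1} − x_{i+1}·y_i), indices taken mod 7.
V_1→V_2: (10)(6) − (7)(7) = 11
V_2→V_3: (7)(10) − (6)(6) = 34
V_3→V_4: (6)(2) − (0)(10) = 12
V_4→V_5: (0)(-1) − (-1)(2) = 2
V_5→V_6: (-1)(-11) − (-5)(-1) = 6
V_6→V_7: (-5)(-3) − (11)(-11) = 136
V_7→V_1: (11)(7) − (10)(-3) = 107
Σ = 308
Area = |Σ|/2 = 154.

154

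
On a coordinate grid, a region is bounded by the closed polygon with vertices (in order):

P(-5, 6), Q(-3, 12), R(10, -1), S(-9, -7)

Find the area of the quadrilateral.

P→Q: (-5)(12) − (-3)(6) = -42
Q→R: (-3)(-1) − (10)(12) = -117
R→S: (10)(-7) − (-9)(-1) = -79
S→P: (-9)(6) − (-5)(-7) = -89
Σ = -327
Area = |Σ|/2 = 163.5.

163.5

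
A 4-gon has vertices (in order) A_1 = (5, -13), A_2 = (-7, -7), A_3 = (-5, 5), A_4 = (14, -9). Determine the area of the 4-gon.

A_1→A_2: (5)(-7) − (-7)(-13) = -126
A_2→A_3: (-7)(5) − (-5)(-7) = -70
A_3→A_4: (-5)(-9) − (14)(5) = -25
A_4→A_1: (14)(-13) − (5)(-9) = -137
Σ = -358
Area = |Σ|/2 = 179.

179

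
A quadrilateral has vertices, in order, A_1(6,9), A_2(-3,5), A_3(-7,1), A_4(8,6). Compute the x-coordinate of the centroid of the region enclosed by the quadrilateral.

61/45

Apply the shoelace (surveyor's) formula. First the cross-terms c_i = x_i·y_{i+1} − x_{i+1}·y_i:
  57, 32, -50, 36  ⇒  2A = 75, A = 37.5.
Then Σ (x_i + x_{i+1})·c_i = 305, so x̄ = 305 / (6·37.5) = 61/45.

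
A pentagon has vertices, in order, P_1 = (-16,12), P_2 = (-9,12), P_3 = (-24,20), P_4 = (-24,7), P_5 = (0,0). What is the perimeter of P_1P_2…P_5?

82

|P_1P_2| = √((7)² + (0)²) = √49 = 7
|P_2P_3| = √((-15)² + (8)²) = √289 = 17
|P_3P_4| = √((0)² + (-13)²) = √169 = 13
|P_4P_5| = √((24)² + (-7)²) = √625 = 25
|P_5P_1| = √((-16)² + (12)²) = √400 = 20
Perimeter = 7 + 17 + 13 + 25 + 20 = 82.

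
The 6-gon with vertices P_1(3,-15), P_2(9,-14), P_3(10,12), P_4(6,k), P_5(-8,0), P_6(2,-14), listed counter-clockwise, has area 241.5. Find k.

Write out the shoelace sum; only the two edges meeting at P_4 involve k:
2·Area = [(10·k − 6·12) + (6·0 − (-8)·k)] + 465
       = 18·k + 393 = 483
⇒ k = 5.

5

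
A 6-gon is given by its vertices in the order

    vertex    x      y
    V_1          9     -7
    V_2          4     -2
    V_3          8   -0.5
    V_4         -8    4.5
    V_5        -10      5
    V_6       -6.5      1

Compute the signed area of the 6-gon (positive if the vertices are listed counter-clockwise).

Apply Gauss's area formula: 2A = Σ (x_i·y_{i+1} − x_{i+1}·y_i), indices taken mod 6.
Σ = (10) + (14) + (32) + (5) + (22.5) + (36.5) = 120
Signed area = Σ/2 = 60 (positive ⇒ counter-clockwise traversal).

60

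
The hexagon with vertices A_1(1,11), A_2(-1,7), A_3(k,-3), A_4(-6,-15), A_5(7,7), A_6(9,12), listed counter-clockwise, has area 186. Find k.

-9

Write out the shoelace sum; only the two edges meeting at A_3 involve k:
2·Area = [((-1)·(-3) − k·7) + (k·(-15) − (-6)·(-3))] + 189
       = -22·k + 174 = 372
⇒ k = -9.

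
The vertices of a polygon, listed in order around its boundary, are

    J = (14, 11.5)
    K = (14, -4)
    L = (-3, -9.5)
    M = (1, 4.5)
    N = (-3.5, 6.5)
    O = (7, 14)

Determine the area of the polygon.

276.875

Cross-terms: -217, -145, -4, 22.25, -94.5, -115.5  ⇒  Σ = -553.75
Area = |Σ|/2 = 276.875.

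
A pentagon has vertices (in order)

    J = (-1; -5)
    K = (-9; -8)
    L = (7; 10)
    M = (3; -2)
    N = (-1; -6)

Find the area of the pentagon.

Apply Gauss's area formula: 2A = Σ (x_i·y_{i+1} − x_{i+1}·y_i), indices taken mod 5.
J→K: (-1)(-8) − (-9)(-5) = -37
K→L: (-9)(10) − (7)(-8) = -34
L→M: (7)(-2) − (3)(10) = -44
M→N: (3)(-6) − (-1)(-2) = -20
N→J: (-1)(-5) − (-1)(-6) = -1
Σ = -136
Area = |Σ|/2 = 68.

68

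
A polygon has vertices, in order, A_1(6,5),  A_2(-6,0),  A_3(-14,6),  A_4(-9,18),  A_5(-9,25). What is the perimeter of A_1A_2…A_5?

68

|A_1A_2| = √((-12)² + (-5)²) = √169 = 13
|A_2A_3| = √((-8)² + (6)²) = √100 = 10
|A_3A_4| = √((5)² + (12)²) = √169 = 13
|A_4A_5| = √((0)² + (7)²) = √49 = 7
|A_5A_1| = √((15)² + (-20)²) = √625 = 25
Perimeter = 13 + 10 + 13 + 7 + 25 = 68.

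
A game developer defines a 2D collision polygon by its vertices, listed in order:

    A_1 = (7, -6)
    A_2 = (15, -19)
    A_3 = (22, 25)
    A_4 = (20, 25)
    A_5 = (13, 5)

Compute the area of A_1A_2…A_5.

Apply the shoelace (surveyor's) formula: 2A = Σ (x_i·y_{i+1} − x_{i+1}·y_i), indices taken mod 5.
Σ = (-43) + (793) + (50) + (-225) + (-113) = 462
Area = |Σ|/2 = 231.

231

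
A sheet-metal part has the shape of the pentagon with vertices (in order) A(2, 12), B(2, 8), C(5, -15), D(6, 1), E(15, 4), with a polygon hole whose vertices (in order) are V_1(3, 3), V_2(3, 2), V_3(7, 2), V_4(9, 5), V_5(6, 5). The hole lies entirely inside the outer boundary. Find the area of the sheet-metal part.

87

Outer boundary:
Apply the shoelace (surveyor's) formula: 2A = Σ (x_i·y_{i+1} − x_{i+1}·y_i), indices taken mod 5.
Σ = (-8) + (-70) + (95) + (9) + (172) = 198
Area = |Σ|/2 = 99.
Hole:
Σ = (-3) + (-8) + (17) + (15) + (3) = 24
Area = |Σ|/2 = 12.
Net area = 99 − 12 = 87.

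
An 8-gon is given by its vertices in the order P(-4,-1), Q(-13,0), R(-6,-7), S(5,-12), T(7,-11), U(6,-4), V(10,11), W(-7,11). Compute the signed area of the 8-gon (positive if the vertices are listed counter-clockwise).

Apply the shoelace (surveyor's) formula: 2A = Σ (x_i·y_{i+1} − x_{i+1}·y_i), indices taken mod 8.
P→Q: (-4)(0) − (-13)(-1) = -13
Q→R: (-13)(-7) − (-6)(0) = 91
R→S: (-6)(-12) − (5)(-7) = 107
S→T: (5)(-11) − (7)(-12) = 29
T→U: (7)(-4) − (6)(-11) = 38
U→V: (6)(11) − (10)(-4) = 106
V→W: (10)(11) − (-7)(11) = 187
W→P: (-7)(-1) − (-4)(11) = 51
Σ = 596
Signed area = Σ/2 = 298 (positive ⇒ counter-clockwise traversal).

298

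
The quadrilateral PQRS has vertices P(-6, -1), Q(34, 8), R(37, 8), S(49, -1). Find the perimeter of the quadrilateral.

|PQ| = √((40)² + (9)²) = √1681 = 41
|QR| = √((3)² + (0)²) = √9 = 3
|RS| = √((12)² + (-9)²) = √225 = 15
|SP| = √((-55)² + (0)²) = √3025 = 55
Perimeter = 41 + 3 + 15 + 55 = 114.

114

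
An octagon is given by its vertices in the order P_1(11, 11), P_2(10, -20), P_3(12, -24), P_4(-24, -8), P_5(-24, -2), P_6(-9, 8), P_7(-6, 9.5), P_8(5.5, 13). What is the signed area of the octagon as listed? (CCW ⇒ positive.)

Apply the surveyor's formula: 2A = Σ (x_i·y_{i+1} − x_{i+1}·y_i), indices taken mod 8.
P_1→P_2: (11)(-20) − (10)(11) = -330
P_2→P_3: (10)(-24) − (12)(-20) = 0
P_3→P_4: (12)(-8) − (-24)(-24) = -672
P_4→P_5: (-24)(-2) − (-24)(-8) = -144
P_5→P_6: (-24)(8) − (-9)(-2) = -210
P_6→P_7: (-9)(9.5) − (-6)(8) = -37.5
P_7→P_8: (-6)(13) − (5.5)(9.5) = -130.25
P_8→P_1: (5.5)(11) − (11)(13) = -82.5
Σ = -1606.25
Signed area = Σ/2 = -803.125 (negative ⇒ clockwise traversal).

-803.125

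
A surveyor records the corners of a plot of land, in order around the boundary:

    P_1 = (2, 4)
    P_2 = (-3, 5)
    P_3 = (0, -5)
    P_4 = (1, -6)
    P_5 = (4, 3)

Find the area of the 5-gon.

39.5

Σ = (22) + (15) + (5) + (27) + (10) = 79
Area = |Σ|/2 = 39.5.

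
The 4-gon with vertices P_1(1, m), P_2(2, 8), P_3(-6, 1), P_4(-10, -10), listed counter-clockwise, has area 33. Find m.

6

The doubled signed area Σ (x_i y_{i+1} − x_{i+1} y_i) is linear in m.
With m=0 it equals 138; the coefficient of m is -12 (from the two edges through P_1).
So -12·m + 138 = 2·33 = 66 ⇒ m = 6.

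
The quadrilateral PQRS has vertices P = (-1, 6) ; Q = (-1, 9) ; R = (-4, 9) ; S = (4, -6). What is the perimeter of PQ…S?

36

|PQ| = √((0)² + (3)²) = √9 = 3
|QR| = √((-3)² + (0)²) = √9 = 3
|RS| = √((8)² + (-15)²) = √289 = 17
|SP| = √((-5)² + (12)²) = √169 = 13
Perimeter = 3 + 3 + 17 + 13 = 36.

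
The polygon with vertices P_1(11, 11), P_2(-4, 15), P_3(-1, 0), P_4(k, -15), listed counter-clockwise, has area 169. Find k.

The doubled signed area Σ (x_i y_{i+1} − x_{i+1} y_i) is linear in k.
With k=0 it equals 404; the coefficient of k is 11 (from the two edges through P_4).
So 11·k + 404 = 2·169 = 338 ⇒ k = -6.

-6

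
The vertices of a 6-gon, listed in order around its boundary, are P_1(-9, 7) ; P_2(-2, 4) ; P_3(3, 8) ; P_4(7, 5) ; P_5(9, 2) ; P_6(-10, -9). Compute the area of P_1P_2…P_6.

167

Σ = (-22) + (-28) + (-41) + (-31) + (-61) + (-151) = -334
Area = |Σ|/2 = 167.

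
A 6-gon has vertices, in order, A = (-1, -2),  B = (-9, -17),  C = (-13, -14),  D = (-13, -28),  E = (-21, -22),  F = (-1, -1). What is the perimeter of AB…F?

76

|AB| = √((-8)² + (-15)²) = √289 = 17
|BC| = √((-4)² + (3)²) = √25 = 5
|CD| = √((0)² + (-14)²) = √196 = 14
|DE| = √((-8)² + (6)²) = √100 = 10
|EF| = √((20)² + (21)²) = √841 = 29
|FA| = √((0)² + (-1)²) = √1 = 1
Perimeter = 17 + 5 + 14 + 10 + 29 + 1 = 76.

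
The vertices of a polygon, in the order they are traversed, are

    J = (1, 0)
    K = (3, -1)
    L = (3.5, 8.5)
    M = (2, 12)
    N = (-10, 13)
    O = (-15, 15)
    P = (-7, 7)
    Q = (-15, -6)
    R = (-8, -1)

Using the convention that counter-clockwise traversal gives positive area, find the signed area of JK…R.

179.5

Cross-terms: -1, 29, 25, 146, 45, 0, 147, -33, 1  ⇒  Σ = 359
Signed area = Σ/2 = 179.5 (positive ⇒ counter-clockwise traversal).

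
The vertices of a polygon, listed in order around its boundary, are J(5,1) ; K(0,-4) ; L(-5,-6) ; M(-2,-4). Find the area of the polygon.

Apply the shoelace formula: 2A = Σ (x_i·y_{i+1} − x_{i+1}·y_i), indices taken mod 4.
Cross-terms: -20, -20, 8, 18  ⇒  Σ = -14
Area = |Σ|/2 = 7.

7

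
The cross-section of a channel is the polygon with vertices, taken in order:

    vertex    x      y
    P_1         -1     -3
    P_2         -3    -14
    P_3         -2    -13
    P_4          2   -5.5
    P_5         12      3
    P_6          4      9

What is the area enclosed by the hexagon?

Apply the shoelace formula: 2A = Σ (x_i·y_{i+1} − x_{i+1}·y_i), indices taken mod 6.
Σ = (5) + (11) + (37) + (72) + (96) + (-3) = 218
Area = |Σ|/2 = 109.

109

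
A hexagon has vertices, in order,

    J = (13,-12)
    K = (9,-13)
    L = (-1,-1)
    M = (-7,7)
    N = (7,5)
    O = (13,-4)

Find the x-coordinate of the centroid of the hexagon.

995/189

Apply the surveyor's formula. First the cross-terms c_i = x_i·y_{i+1} − x_{i+1}·y_i:
  -61, -22, -14, -84, -93, -104  ⇒  2A = -378, A = -189.
Then Σ (x_i + x_{i+1})·c_i = -5970, so x̄ = -5970 / (6·(-189)) = 995/189.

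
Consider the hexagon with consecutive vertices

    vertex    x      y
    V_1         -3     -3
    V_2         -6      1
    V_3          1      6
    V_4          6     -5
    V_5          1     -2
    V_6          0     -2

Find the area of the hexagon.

57

Apply the shoelace formula: 2A = Σ (x_i·y_{i+1} − x_{i+1}·y_i), indices taken mod 6.
Σ = (-21) + (-37) + (-41) + (-7) + (-2) + (-6) = -114
Area = |Σ|/2 = 57.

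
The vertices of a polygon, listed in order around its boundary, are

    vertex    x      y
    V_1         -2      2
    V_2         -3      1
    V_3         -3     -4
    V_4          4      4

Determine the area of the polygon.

Apply Gauss's area formula: 2A = Σ (x_i·y_{i+1} − x_{i+1}·y_i), indices taken mod 4.
Σ = (4) + (15) + (4) + (16) = 39
Area = |Σ|/2 = 19.5.

19.5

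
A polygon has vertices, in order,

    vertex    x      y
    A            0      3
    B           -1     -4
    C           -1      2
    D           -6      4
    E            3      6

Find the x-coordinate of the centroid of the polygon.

-62/51

Apply Gauss's area formula. First the cross-terms c_i = x_i·y_{i+1} − x_{i+1}·y_i:
  3, -6, 8, -48, 9  ⇒  2A = -34, A = -17.
Then Σ (x_i + x_{i+1})·c_i = 124, so x̄ = 124 / (6·(-17)) = -62/51.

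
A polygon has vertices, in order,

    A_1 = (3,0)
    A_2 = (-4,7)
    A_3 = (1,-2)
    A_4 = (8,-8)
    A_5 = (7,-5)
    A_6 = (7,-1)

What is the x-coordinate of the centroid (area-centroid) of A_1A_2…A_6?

Apply the shoelace (surveyor's) formula. First the cross-terms c_i = x_i·y_{i+1} − x_{i+1}·y_i:
  21, 1, 8, 16, 28, 3  ⇒  2A = 77, A = 38.5.
Then Σ (x_i + x_{i+1})·c_i = 710, so x̄ = 710 / (6·38.5) = 710/231.

710/231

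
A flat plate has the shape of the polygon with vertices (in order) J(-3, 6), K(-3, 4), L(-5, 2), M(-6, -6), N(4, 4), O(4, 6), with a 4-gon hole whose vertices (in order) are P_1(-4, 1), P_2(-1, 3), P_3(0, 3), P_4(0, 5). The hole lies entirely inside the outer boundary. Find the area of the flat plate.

53

Outer boundary:
Apply Gauss's area formula: 2A = Σ (x_i·y_{i+1} − x_{i+1}·y_i), indices taken mod 6.
Cross-terms: 6, 14, 42, 0, 8, 42  ⇒  Σ = 112
Area = |Σ|/2 = 56.
Hole:
Apply the shoelace formula: 2A = Σ (x_i·y_{i+1} − x_{i+1}·y_i), indices taken mod 4.
Σ = (-11) + (-3) + (0) + (20) = 6
Area = |Σ|/2 = 3.
Net area = 56 − 3 = 53.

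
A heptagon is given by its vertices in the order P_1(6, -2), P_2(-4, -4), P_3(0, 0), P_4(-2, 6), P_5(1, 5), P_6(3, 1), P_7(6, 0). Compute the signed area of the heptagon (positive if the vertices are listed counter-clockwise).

-40

Apply Gauss's area formula: 2A = Σ (x_i·y_{i+1} − x_{i+1}·y_i), indices taken mod 7.
Σ = (-32) + (0) + (0) + (-16) + (-14) + (-6) + (-12) = -80
Signed area = Σ/2 = -40 (negative ⇒ clockwise traversal).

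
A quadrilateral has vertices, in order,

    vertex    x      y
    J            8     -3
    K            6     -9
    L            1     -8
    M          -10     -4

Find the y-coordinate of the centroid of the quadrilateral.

Apply the shoelace (surveyor's) formula. First the cross-terms c_i = x_i·y_{i+1} − x_{i+1}·y_i:
  -54, -39, -84, 62  ⇒  2A = -115, A = -57.5.
Then Σ (y_i + y_{i+1})·c_i = 1885, so ȳ = 1885 / (6·(-57.5)) = -377/69.

-377/69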